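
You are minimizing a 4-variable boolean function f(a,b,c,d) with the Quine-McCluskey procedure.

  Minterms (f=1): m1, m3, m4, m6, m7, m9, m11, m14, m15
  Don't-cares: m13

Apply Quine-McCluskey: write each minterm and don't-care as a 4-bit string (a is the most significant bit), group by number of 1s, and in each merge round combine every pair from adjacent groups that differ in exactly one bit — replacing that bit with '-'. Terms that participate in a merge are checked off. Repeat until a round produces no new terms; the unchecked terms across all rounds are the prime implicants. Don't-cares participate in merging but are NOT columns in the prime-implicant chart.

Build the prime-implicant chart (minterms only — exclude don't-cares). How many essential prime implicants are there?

Round 0: 0001✓ 0011✓ 0100✓ 0110✓ 0111✓ 1001✓ 1011✓ 1101✓ 1110✓ 1111✓
Round 1: -001✓ -011✓ -110✓ -111✓ 0-11✓ 00-1✓ 01-0 011-✓ 1-01✓ 1-11✓ 10-1✓ 11-1✓ 111-✓
Round 2: --11 -0-1 -11- 1--1
PIs = {--11, -0-1, -11-, 01-0, 1--1}
Coverage chart:
  m1: -0-1 ←essential
  m3: --11,-0-1
  m4: 01-0 ←essential
  m6: -11-,01-0
  m7: --11,-11-
  m9: -0-1,1--1
  m11: --11,-0-1,1--1
  m14: -11- ←essential
  m15: --11,-11-,1--1
Essential: -0-1, -11-, 01-0

3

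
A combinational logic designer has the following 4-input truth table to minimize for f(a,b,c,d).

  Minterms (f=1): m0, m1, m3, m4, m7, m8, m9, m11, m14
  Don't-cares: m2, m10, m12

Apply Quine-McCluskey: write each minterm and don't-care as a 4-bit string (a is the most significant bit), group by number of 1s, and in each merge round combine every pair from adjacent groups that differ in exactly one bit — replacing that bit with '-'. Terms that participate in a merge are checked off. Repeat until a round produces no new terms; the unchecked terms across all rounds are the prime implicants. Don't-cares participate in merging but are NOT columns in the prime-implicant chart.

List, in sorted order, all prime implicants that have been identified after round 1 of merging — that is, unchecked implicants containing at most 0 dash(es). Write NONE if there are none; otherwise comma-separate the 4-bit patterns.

NONE

[col 0] 0000*, 0001*, 0010*, 0011*, 0100*, 0111*, 1000*, 1001*, 1010*, 1011*, 1100*, 1110*
[col 1] -000*, -001*, -010*, -011*, -100*, 0-00*, 0-11, 00-0*, 00-1*, 000-*, 001-*, 1-00*, 1-10*, 10-0*, 10-1*, 100-*, 101-*, 11-0*
[col 2] --00, -0-0*, -0-1*, -00-*, -01-*, 00--*, 1--0, 10--*
[col 3] -0--
Prime implicants: --00, -0--, 0-11, 1--0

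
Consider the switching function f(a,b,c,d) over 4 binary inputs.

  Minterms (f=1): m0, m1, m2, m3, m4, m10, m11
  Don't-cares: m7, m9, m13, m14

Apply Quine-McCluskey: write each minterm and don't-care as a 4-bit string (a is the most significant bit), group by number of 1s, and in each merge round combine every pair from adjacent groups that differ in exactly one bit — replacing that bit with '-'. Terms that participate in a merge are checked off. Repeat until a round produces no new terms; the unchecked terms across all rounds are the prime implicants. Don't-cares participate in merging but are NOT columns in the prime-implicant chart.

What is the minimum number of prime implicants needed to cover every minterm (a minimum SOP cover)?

3

size-2^0 implicants → 0000(✓)  0001(✓)  0010(✓)  0011(✓)  0100(✓)  0111(✓)  1001(✓)  1010(✓)  1011(✓)  1101(✓)  1110(✓)
size-2^1 implicants → -001(✓)  -010(✓)  -011(✓)  0-00  0-11  00-0(✓)  00-1(✓)  000-(✓)  001-(✓)  1-01  1-10  10-1(✓)  101-(✓)
size-2^2 implicants → -0-1  -01-  00--
Unchecked terms (primes): -0-1, -01-, 0-00, 0-11, 00--, 1-01, 1-10
Minterm coverage:
  m0 ⊆ 0-00,00--
  m1 ⊆ -0-1,00--
  m2 ⊆ -01-,00--
  m3 ⊆ -0-1,-01-,0-11,00--
  m4 ⊆ 0-00 [E]
  m10 ⊆ -01-,1-10
  m11 ⊆ -0-1,-01-
E = {0-00}
Petrick residual → -0-1, -01-
Cover = b'd + b'c + a'c'd'  |cover|=3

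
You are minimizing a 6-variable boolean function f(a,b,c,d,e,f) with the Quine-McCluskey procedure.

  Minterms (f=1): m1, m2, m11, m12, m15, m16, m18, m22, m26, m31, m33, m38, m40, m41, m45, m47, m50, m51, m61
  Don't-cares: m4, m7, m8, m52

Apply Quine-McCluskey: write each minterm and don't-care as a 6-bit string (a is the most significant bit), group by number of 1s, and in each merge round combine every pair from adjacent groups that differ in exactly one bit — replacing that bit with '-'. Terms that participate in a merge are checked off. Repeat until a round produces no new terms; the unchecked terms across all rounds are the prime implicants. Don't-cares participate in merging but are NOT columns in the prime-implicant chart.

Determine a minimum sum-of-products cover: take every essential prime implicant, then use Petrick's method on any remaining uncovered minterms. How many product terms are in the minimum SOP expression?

[col 0] 000001*, 000010*, 000100*, 000111*, 001000*, 001011*, 001100*, 001111*, 010000*, 010010*, 010110*, 011010*, 011111*, 100001*, 100110, 101000*, 101001*, 101101*, 101111*, 110010*, 110011*, 110100, 111101*
[col 1] -00001, -01000, -01111, -10010, 0-0010, 0-1111, 00-100, 00-111, 001-00, 001-11, 01-010, 010-10, 0100-0, 1-1101, 10-001, 101-01, 10100-, 1011-1, 11001-
Prime implicants: -00001, -01000, -01111, -10010, 0-0010, 0-1111, 00-100, 00-111, 001-00, 001-11, 01-010, 010-10, 0100-0, 1-1101, 10-001, 100110, 101-01, 10100-, 1011-1, 11001-, 110100
PI chart (minterm → PIs covering it):
  1 | -00001  (sole → essential)
  2 | 0-0010  (sole → essential)
  11 | 001-11  (sole → essential)
  12 | 00-100,001-00
  15 | -01111,0-1111,00-111,001-11
  16 | 0100-0  (sole → essential)
  18 | -10010,0-0010,01-010,010-10,0100-0
  22 | 010-10  (sole → essential)
  26 | 01-010  (sole → essential)
  31 | 0-1111  (sole → essential)
  33 | -00001,10-001
  38 | 100110  (sole → essential)
  40 | -01000,10100-
  41 | 10-001,101-01,10100-
  45 | 1-1101,101-01,1011-1
  47 | -01111,1011-1
  50 | -10010,11001-
  51 | 11001-  (sole → essential)
  61 | 1-1101  (sole → essential)
Essential prime implicants: -00001, 0-0010, 0-1111, 001-11, 01-010, 010-10, 0100-0, 1-1101, 100110, 11001-
Petrick residual → -01111, 00-100, 10100-
Minimum SOP uses 13 PIs: b'c'd'e'f + b'cdef + a'c'd'ef' + a'cdef + a'b'de'f' + a'b'cef + a'bd'ef' + a'bc'ef' + a'bc'd'f' + acde'f + ab'c'def' + ab'cd'e' + abc'd'e

13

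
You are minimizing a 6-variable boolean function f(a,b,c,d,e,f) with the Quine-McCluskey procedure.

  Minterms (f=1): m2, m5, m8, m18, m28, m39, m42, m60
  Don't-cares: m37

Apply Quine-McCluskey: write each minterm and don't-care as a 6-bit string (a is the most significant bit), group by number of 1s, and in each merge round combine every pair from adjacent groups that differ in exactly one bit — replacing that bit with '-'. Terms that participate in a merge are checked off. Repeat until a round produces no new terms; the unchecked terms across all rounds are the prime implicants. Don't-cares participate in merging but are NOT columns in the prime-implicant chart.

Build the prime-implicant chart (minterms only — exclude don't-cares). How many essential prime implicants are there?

6

Round 0: 000010✓ 000101✓ 001000 010010✓ 011100✓ 100101✓ 100111✓ 101010 111100✓
Round 1: -00101 -11100 0-0010 1001-1
PIs = {-00101, -11100, 0-0010, 001000, 1001-1, 101010}
Coverage chart:
  m2: 0-0010 ←essential
  m5: -00101 ←essential
  m8: 001000 ←essential
  m18: 0-0010 ←essential
  m28: -11100 ←essential
  m39: 1001-1 ←essential
  m42: 101010 ←essential
  m60: -11100 ←essential
Essential: -00101, -11100, 0-0010, 001000, 1001-1, 101010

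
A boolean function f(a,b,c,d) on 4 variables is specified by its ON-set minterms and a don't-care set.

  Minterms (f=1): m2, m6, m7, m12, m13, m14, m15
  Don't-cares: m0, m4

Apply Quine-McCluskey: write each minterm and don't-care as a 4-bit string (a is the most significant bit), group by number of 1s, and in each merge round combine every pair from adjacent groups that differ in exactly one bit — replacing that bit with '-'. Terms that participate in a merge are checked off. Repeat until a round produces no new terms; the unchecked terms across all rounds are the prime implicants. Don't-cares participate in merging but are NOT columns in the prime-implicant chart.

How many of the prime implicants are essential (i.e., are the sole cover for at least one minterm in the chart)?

3

Round 0: 0000✓ 0010✓ 0100✓ 0110✓ 0111✓ 1100✓ 1101✓ 1110✓ 1111✓
Round 1: -100✓ -110✓ -111✓ 0-00✓ 0-10✓ 00-0✓ 01-0✓ 011-✓ 11-0✓ 11-1✓ 110-✓ 111-✓
Round 2: -1-0 -11- 0--0 11--
PIs = {-1-0, -11-, 0--0, 11--}
Coverage chart:
  m2: 0--0 ←essential
  m6: -1-0,-11-,0--0
  m7: -11- ←essential
  m12: -1-0,11--
  m13: 11-- ←essential
  m14: -1-0,-11-,11--
  m15: -11-,11--
Essential: -11-, 0--0, 11--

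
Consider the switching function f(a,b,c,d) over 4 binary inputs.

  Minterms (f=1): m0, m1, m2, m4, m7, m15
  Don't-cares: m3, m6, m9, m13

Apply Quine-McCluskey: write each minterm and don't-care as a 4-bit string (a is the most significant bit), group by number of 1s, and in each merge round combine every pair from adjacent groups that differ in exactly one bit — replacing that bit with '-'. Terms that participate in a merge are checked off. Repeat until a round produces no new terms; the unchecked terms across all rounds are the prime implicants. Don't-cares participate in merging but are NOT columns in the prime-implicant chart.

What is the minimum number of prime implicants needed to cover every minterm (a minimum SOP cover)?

[col 0] 0000*, 0001*, 0010*, 0011*, 0100*, 0110*, 0111*, 1001*, 1101*, 1111*
[col 1] -001, -111, 0-00*, 0-10*, 0-11*, 00-0*, 00-1*, 000-*, 001-*, 01-0*, 011-*, 1-01, 11-1
[col 2] 0--0, 0-1-, 00--
Prime implicants: -001, -111, 0--0, 0-1-, 00--, 1-01, 11-1
PI chart (minterm → PIs covering it):
  0 | 0--0,00--
  1 | -001,00--
  2 | 0--0,0-1-,00--
  4 | 0--0  (sole → essential)
  7 | -111,0-1-
  15 | -111,11-1
Essential prime implicants: 0--0
Petrick residual → -001, -111
Minimum SOP uses 3 PIs: b'c'd + bcd + a'd'

3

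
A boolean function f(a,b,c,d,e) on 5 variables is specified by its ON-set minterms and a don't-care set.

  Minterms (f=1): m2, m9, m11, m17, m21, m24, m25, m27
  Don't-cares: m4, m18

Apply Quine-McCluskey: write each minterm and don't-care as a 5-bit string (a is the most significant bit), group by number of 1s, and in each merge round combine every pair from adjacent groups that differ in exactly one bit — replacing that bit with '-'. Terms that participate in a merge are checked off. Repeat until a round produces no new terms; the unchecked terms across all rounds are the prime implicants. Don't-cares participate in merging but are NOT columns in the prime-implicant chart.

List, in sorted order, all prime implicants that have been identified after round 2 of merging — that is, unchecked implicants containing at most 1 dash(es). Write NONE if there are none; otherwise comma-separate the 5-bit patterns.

size-2^0 implicants → 00010(✓)  00100  01001(✓)  01011(✓)  10001(✓)  10010(✓)  10101(✓)  11000(✓)  11001(✓)  11011(✓)
size-2^1 implicants → -0010  -1001(✓)  -1011(✓)  010-1(✓)  1-001  10-01  110-1(✓)  1100-
size-2^2 implicants → -10-1
Unchecked terms (primes): -0010, -10-1, 00100, 1-001, 10-01, 1100-

-0010, 00100, 1-001, 10-01, 1100-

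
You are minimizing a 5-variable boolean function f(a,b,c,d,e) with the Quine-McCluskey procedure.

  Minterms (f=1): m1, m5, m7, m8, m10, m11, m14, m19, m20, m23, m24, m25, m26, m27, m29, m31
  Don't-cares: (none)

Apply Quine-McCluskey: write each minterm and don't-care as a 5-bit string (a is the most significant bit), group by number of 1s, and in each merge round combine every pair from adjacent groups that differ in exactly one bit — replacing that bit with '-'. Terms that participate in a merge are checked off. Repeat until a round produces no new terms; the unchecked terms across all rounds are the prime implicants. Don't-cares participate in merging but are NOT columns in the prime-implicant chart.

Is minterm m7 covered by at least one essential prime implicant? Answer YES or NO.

NO

size-2^0 implicants → 00001(✓)  00101(✓)  00111(✓)  01000(✓)  01010(✓)  01011(✓)  01110(✓)  10011(✓)  10100  10111(✓)  11000(✓)  11001(✓)  11010(✓)  11011(✓)  11101(✓)  11111(✓)
size-2^1 implicants → -0111  -1000(✓)  -1010(✓)  -1011(✓)  00-01  001-1  01-10  010-0(✓)  0101-(✓)  1-011(✓)  1-111(✓)  10-11(✓)  11-01(✓)  11-11(✓)  110-0(✓)  110-1(✓)  1100-(✓)  1101-(✓)  111-1(✓)
size-2^2 implicants → -10-0  -101-  1--11  11--1  110--
Unchecked terms (primes): -0111, -10-0, -101-, 00-01, 001-1, 01-10, 1--11, 10100, 11--1, 110--
Minterm coverage:
  m1 ⊆ 00-01 [E]
  m5 ⊆ 00-01,001-1
  m7 ⊆ -0111,001-1
  m8 ⊆ -10-0 [E]
  m10 ⊆ -10-0,-101-,01-10
  m11 ⊆ -101- [E]
  m14 ⊆ 01-10 [E]
  m19 ⊆ 1--11 [E]
  m20 ⊆ 10100 [E]
  m23 ⊆ -0111,1--11
  m24 ⊆ -10-0,110--
  m25 ⊆ 11--1,110--
  m26 ⊆ -10-0,-101-,110--
  m27 ⊆ -101-,1--11,11--1,110--
  m29 ⊆ 11--1 [E]
  m31 ⊆ 1--11,11--1
E = {-10-0, -101-, 00-01, 01-10, 1--11, 10100, 11--1}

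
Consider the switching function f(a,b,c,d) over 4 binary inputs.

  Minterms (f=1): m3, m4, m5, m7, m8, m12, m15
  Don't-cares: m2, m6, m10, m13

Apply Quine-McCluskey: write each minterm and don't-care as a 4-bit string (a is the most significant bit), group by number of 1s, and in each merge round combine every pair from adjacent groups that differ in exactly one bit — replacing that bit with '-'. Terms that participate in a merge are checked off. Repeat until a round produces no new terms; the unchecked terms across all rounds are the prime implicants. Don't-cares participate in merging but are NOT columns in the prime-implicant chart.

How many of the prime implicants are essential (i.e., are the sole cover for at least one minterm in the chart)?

Round 0: 0010✓ 0011✓ 0100✓ 0101✓ 0110✓ 0111✓ 1000✓ 1010✓ 1100✓ 1101✓ 1111✓
Round 1: -010 -100✓ -101✓ -111✓ 0-10✓ 0-11✓ 001-✓ 01-0✓ 01-1✓ 010-✓ 011-✓ 1-00 10-0 11-1✓ 110-✓
Round 2: -1-1 -10- 0-1- 01--
PIs = {-010, -1-1, -10-, 0-1-, 01--, 1-00, 10-0}
Coverage chart:
  m3: 0-1- ←essential
  m4: -10-,01--
  m5: -1-1,-10-,01--
  m7: -1-1,0-1-,01--
  m8: 1-00,10-0
  m12: -10-,1-00
  m15: -1-1 ←essential
Essential: -1-1, 0-1-

2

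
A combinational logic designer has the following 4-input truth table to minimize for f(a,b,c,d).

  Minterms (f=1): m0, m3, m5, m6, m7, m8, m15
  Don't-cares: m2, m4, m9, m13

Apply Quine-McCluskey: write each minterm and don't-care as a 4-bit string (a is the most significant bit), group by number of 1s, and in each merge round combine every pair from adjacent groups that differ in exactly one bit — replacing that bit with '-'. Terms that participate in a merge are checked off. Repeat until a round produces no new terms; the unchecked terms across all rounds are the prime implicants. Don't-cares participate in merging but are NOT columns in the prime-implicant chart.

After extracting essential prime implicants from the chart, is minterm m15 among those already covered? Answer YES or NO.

YES

size-2^0 implicants → 0000(✓)  0010(✓)  0011(✓)  0100(✓)  0101(✓)  0110(✓)  0111(✓)  1000(✓)  1001(✓)  1101(✓)  1111(✓)
size-2^1 implicants → -000  -101(✓)  -111(✓)  0-00(✓)  0-10(✓)  0-11(✓)  00-0(✓)  001-(✓)  01-0(✓)  01-1(✓)  010-(✓)  011-(✓)  1-01  100-  11-1(✓)
size-2^2 implicants → -1-1  0--0  0-1-  01--
Unchecked terms (primes): -000, -1-1, 0--0, 0-1-, 01--, 1-01, 100-
Minterm coverage:
  m0 ⊆ -000,0--0
  m3 ⊆ 0-1- [E]
  m5 ⊆ -1-1,01--
  m6 ⊆ 0--0,0-1-,01--
  m7 ⊆ -1-1,0-1-,01--
  m8 ⊆ -000,100-
  m15 ⊆ -1-1 [E]
E = {-1-1, 0-1-}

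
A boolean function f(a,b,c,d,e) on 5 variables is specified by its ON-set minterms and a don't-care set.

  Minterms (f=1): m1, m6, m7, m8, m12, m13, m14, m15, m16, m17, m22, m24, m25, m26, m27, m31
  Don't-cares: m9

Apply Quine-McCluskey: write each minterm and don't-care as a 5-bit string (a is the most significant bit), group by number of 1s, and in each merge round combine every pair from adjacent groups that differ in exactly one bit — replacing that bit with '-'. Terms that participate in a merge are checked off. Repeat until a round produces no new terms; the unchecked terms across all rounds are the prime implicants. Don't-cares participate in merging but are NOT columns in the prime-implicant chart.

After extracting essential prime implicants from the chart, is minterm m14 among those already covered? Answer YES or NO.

YES

[col 0] 00001*, 00110*, 00111*, 01000*, 01001*, 01100*, 01101*, 01110*, 01111*, 10000*, 10001*, 10110*, 11000*, 11001*, 11010*, 11011*, 11111*
[col 1] -0001*, -0110, -1000*, -1001*, -1111, 0-001*, 0-110*, 0-111*, 0011-*, 01-00*, 01-01*, 0100-*, 011-0*, 011-1*, 0110-*, 0111-*, 1-000*, 1-001*, 1000-*, 11-11, 110-0*, 110-1*, 1100-*, 1101-*
[col 2] --001, -100-, 0-11-, 01-0-, 011--, 1-00-, 110--
Prime implicants: --001, -0110, -100-, -1111, 0-11-, 01-0-, 011--, 1-00-, 11-11, 110--
PI chart (minterm → PIs covering it):
  1 | --001  (sole → essential)
  6 | -0110,0-11-
  7 | 0-11-  (sole → essential)
  8 | -100-,01-0-
  12 | 01-0-,011--
  13 | 01-0-,011--
  14 | 0-11-,011--
  15 | -1111,0-11-,011--
  16 | 1-00-  (sole → essential)
  17 | --001,1-00-
  22 | -0110  (sole → essential)
  24 | -100-,1-00-,110--
  25 | --001,-100-,1-00-,110--
  26 | 110--  (sole → essential)
  27 | 11-11,110--
  31 | -1111,11-11
Essential prime implicants: --001, -0110, 0-11-, 1-00-, 110--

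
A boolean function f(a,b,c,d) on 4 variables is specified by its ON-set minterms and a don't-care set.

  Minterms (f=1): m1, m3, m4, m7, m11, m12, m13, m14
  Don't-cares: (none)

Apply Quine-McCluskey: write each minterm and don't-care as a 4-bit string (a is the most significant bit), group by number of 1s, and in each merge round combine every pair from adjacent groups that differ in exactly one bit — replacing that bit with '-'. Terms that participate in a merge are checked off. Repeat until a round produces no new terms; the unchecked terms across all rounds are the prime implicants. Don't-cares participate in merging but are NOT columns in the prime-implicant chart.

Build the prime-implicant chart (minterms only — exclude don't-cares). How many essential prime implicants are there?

Round 0: 0001✓ 0011✓ 0100✓ 0111✓ 1011✓ 1100✓ 1101✓ 1110✓
Round 1: -011 -100 0-11 00-1 11-0 110-
PIs = {-011, -100, 0-11, 00-1, 11-0, 110-}
Coverage chart:
  m1: 00-1 ←essential
  m3: -011,0-11,00-1
  m4: -100 ←essential
  m7: 0-11 ←essential
  m11: -011 ←essential
  m12: -100,11-0,110-
  m13: 110- ←essential
  m14: 11-0 ←essential
Essential: -011, -100, 0-11, 00-1, 11-0, 110-

6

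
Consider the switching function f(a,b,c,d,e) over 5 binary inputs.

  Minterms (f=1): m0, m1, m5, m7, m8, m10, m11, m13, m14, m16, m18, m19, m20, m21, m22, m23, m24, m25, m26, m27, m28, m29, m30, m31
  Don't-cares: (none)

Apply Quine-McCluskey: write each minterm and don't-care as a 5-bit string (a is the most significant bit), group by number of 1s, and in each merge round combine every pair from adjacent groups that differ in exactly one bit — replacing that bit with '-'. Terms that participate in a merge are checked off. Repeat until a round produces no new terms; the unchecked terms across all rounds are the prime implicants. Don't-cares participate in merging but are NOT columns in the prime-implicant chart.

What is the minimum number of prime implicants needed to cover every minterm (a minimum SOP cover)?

size-2^0 implicants → 00000(✓)  00001(✓)  00101(✓)  00111(✓)  01000(✓)  01010(✓)  01011(✓)  01101(✓)  01110(✓)  10000(✓)  10010(✓)  10011(✓)  10100(✓)  10101(✓)  10110(✓)  10111(✓)  11000(✓)  11001(✓)  11010(✓)  11011(✓)  11100(✓)  11101(✓)  11110(✓)  11111(✓)
size-2^1 implicants → -0000(✓)  -0101(✓)  -0111(✓)  -1000(✓)  -1010(✓)  -1011(✓)  -1101(✓)  -1110(✓)  0-000(✓)  0-101(✓)  00-01  0000-  001-1(✓)  01-10(✓)  010-0(✓)  0101-(✓)  1-000(✓)  1-010(✓)  1-011(✓)  1-100(✓)  1-101(✓)  1-110(✓)  1-111(✓)  10-00(✓)  10-10(✓)  10-11(✓)  100-0(✓)  1001-(✓)  101-0(✓)  101-1(✓)  1010-(✓)  1011-(✓)  11-00(✓)  11-01(✓)  11-10(✓)  11-11(✓)  110-0(✓)  110-1(✓)  1100-(✓)  1101-(✓)  111-0(✓)  111-1(✓)  1110-(✓)  1111-(✓)
size-2^2 implicants → --000  --101  -01-1  -1-10  -10-0  -101-  1--00(✓)  1--10(✓)  1--11(✓)  1-0-0(✓)  1-01-(✓)  1-1-0(✓)  1-1-1(✓)  1-10-(✓)  1-11-(✓)  10--0(✓)  10-1-(✓)  101--(✓)  11--0(✓)  11--1(✓)  11-0-(✓)  11-1-(✓)  110--(✓)  111--(✓)
size-2^3 implicants → 1---0  1--1-  1-1--  11---
Unchecked terms (primes): --000, --101, -01-1, -1-10, -10-0, -101-, 00-01, 0000-, 1---0, 1--1-, 1-1--, 11---
Minterm coverage:
  m0 ⊆ --000,0000-
  m1 ⊆ 00-01,0000-
  m5 ⊆ --101,-01-1,00-01
  m7 ⊆ -01-1 [E]
  m8 ⊆ --000,-10-0
  m10 ⊆ -1-10,-10-0,-101-
  m11 ⊆ -101- [E]
  m13 ⊆ --101 [E]
  m14 ⊆ -1-10 [E]
  m16 ⊆ --000,1---0
  m18 ⊆ 1---0,1--1-
  m19 ⊆ 1--1- [E]
  m20 ⊆ 1---0,1-1--
  m21 ⊆ --101,-01-1,1-1--
  m22 ⊆ 1---0,1--1-,1-1--
  m23 ⊆ -01-1,1--1-,1-1--
  m24 ⊆ --000,-10-0,1---0,11---
  m25 ⊆ 11--- [E]
  m26 ⊆ -1-10,-10-0,-101-,1---0,1--1-,11---
  m27 ⊆ -101-,1--1-,11---
  m28 ⊆ 1---0,1-1--,11---
  m29 ⊆ --101,1-1--,11---
  m30 ⊆ -1-10,1---0,1--1-,1-1--,11---
  m31 ⊆ 1--1-,1-1--,11---
E = {--101, -01-1, -1-10, -101-, 1--1-, 11---}
Petrick residual → --000, 00-01, 1---0
Cover = c'd'e' + cd'e + b'ce + bde' + bc'd + a'b'd'e + ae' + ad + ab  |cover|=9

9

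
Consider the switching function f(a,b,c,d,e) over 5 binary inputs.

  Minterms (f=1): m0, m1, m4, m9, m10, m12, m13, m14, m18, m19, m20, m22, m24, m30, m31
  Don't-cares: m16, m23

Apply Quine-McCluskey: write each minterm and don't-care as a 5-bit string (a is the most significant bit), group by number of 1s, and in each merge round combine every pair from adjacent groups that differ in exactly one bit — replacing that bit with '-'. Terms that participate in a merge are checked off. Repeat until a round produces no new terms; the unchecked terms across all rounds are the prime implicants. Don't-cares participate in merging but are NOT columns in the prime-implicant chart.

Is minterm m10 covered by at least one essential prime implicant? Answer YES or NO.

[col 0] 00000*, 00001*, 00100*, 01001*, 01010*, 01100*, 01101*, 01110*, 10000*, 10010*, 10011*, 10100*, 10110*, 10111*, 11000*, 11110*, 11111*
[col 1] -0000*, -0100*, -1110, 0-001, 0-100, 00-00*, 0000-, 01-01, 01-10, 011-0, 0110-, 1-000, 1-110*, 1-111*, 10-00*, 10-10*, 10-11*, 100-0*, 1001-*, 101-0*, 1011-*, 1111-*
[col 2] -0-00, 1-11-, 10--0, 10-1-
Prime implicants: -0-00, -1110, 0-001, 0-100, 0000-, 01-01, 01-10, 011-0, 0110-, 1-000, 1-11-, 10--0, 10-1-
PI chart (minterm → PIs covering it):
  0 | -0-00,0000-
  1 | 0-001,0000-
  4 | -0-00,0-100
  9 | 0-001,01-01
  10 | 01-10  (sole → essential)
  12 | 0-100,011-0,0110-
  13 | 01-01,0110-
  14 | -1110,01-10,011-0
  18 | 10--0,10-1-
  19 | 10-1-  (sole → essential)
  20 | -0-00,10--0
  22 | 1-11-,10--0,10-1-
  24 | 1-000  (sole → essential)
  30 | -1110,1-11-
  31 | 1-11-  (sole → essential)
Essential prime implicants: 01-10, 1-000, 1-11-, 10-1-

YES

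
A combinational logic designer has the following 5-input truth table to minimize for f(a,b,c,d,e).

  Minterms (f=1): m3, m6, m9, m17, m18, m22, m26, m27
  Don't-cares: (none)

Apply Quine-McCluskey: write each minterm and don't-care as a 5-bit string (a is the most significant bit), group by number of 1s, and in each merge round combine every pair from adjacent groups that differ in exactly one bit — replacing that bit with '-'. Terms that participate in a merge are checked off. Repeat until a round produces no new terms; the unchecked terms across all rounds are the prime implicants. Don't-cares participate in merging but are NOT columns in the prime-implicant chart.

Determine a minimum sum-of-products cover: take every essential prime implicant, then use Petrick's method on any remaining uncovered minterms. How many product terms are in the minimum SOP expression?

6

size-2^0 implicants → 00011  00110(✓)  01001  10001  10010(✓)  10110(✓)  11010(✓)  11011(✓)
size-2^1 implicants → -0110  1-010  10-10  1101-
Unchecked terms (primes): -0110, 00011, 01001, 1-010, 10-10, 10001, 1101-
Minterm coverage:
  m3 ⊆ 00011 [E]
  m6 ⊆ -0110 [E]
  m9 ⊆ 01001 [E]
  m17 ⊆ 10001 [E]
  m18 ⊆ 1-010,10-10
  m22 ⊆ -0110,10-10
  m26 ⊆ 1-010,1101-
  m27 ⊆ 1101- [E]
E = {-0110, 00011, 01001, 10001, 1101-}
Petrick residual → 1-010
Cover = b'cde' + a'b'c'de + a'bc'd'e + ac'de' + ab'c'd'e + abc'd  |cover|=6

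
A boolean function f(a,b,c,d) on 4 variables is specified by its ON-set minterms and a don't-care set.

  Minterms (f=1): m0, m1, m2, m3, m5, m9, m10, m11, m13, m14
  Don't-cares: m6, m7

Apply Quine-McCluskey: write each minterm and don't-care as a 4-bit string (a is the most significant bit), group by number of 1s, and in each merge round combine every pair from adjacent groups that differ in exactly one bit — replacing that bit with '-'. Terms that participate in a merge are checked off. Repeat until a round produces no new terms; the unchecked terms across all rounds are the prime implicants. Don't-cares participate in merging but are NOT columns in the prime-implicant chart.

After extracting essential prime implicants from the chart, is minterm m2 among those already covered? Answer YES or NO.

YES

size-2^0 implicants → 0000(✓)  0001(✓)  0010(✓)  0011(✓)  0101(✓)  0110(✓)  0111(✓)  1001(✓)  1010(✓)  1011(✓)  1101(✓)  1110(✓)
size-2^1 implicants → -001(✓)  -010(✓)  -011(✓)  -101(✓)  -110(✓)  0-01(✓)  0-10(✓)  0-11(✓)  00-0(✓)  00-1(✓)  000-(✓)  001-(✓)  01-1(✓)  011-(✓)  1-01(✓)  1-10(✓)  10-1(✓)  101-(✓)
size-2^2 implicants → --01  --10  -0-1  -01-  0--1  0-1-  00--
Unchecked terms (primes): --01, --10, -0-1, -01-, 0--1, 0-1-, 00--
Minterm coverage:
  m0 ⊆ 00-- [E]
  m1 ⊆ --01,-0-1,0--1,00--
  m2 ⊆ --10,-01-,0-1-,00--
  m3 ⊆ -0-1,-01-,0--1,0-1-,00--
  m5 ⊆ --01,0--1
  m9 ⊆ --01,-0-1
  m10 ⊆ --10,-01-
  m11 ⊆ -0-1,-01-
  m13 ⊆ --01 [E]
  m14 ⊆ --10 [E]
E = {--01, --10, 00--}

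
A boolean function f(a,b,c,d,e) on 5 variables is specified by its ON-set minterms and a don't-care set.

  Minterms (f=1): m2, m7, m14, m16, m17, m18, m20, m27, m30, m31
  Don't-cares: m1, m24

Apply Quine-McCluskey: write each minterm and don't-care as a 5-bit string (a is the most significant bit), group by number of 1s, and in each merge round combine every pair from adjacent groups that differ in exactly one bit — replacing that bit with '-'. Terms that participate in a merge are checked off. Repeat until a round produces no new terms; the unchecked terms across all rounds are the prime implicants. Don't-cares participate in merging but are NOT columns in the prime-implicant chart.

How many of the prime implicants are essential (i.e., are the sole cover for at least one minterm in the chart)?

5

size-2^0 implicants → 00001(✓)  00010(✓)  00111  01110(✓)  10000(✓)  10001(✓)  10010(✓)  10100(✓)  11000(✓)  11011(✓)  11110(✓)  11111(✓)
size-2^1 implicants → -0001  -0010  -1110  1-000  10-00  100-0  1000-  11-11  1111-
Unchecked terms (primes): -0001, -0010, -1110, 00111, 1-000, 10-00, 100-0, 1000-, 11-11, 1111-
Minterm coverage:
  m2 ⊆ -0010 [E]
  m7 ⊆ 00111 [E]
  m14 ⊆ -1110 [E]
  m16 ⊆ 1-000,10-00,100-0,1000-
  m17 ⊆ -0001,1000-
  m18 ⊆ -0010,100-0
  m20 ⊆ 10-00 [E]
  m27 ⊆ 11-11 [E]
  m30 ⊆ -1110,1111-
  m31 ⊆ 11-11,1111-
E = {-0010, -1110, 00111, 10-00, 11-11}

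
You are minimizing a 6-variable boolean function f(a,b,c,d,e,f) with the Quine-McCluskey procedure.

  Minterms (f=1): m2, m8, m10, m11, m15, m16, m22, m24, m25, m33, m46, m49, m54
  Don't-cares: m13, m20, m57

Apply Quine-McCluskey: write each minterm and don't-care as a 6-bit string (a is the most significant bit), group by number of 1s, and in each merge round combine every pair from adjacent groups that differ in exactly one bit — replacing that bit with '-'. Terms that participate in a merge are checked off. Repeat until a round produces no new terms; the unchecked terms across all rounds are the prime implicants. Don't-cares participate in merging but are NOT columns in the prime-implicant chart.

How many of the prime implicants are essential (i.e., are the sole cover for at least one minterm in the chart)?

4

Round 0: 000010✓ 001000✓ 001010✓ 001011✓ 001101✓ 001111✓ 010000✓ 010100✓ 010110✓ 011000✓ 011001✓ 100001✓ 101110 110001✓ 110110✓ 111001✓
Round 1: -10110 -11001 0-1000 00-010 001-11 0010-0 00101- 0011-1 01-000 010-00 0101-0 01100- 1-0001 11-001
PIs = {-10110, -11001, 0-1000, 00-010, 001-11, 0010-0, 00101-, 0011-1, 01-000, 010-00, 0101-0, 01100-, 1-0001, 101110, 11-001}
Coverage chart:
  m2: 00-010 ←essential
  m8: 0-1000,0010-0
  m10: 00-010,0010-0,00101-
  m11: 001-11,00101-
  m15: 001-11,0011-1
  m16: 01-000,010-00
  m22: -10110,0101-0
  m24: 0-1000,01-000,01100-
  m25: -11001,01100-
  m33: 1-0001 ←essential
  m46: 101110 ←essential
  m49: 1-0001,11-001
  m54: -10110 ←essential
Essential: -10110, 00-010, 1-0001, 101110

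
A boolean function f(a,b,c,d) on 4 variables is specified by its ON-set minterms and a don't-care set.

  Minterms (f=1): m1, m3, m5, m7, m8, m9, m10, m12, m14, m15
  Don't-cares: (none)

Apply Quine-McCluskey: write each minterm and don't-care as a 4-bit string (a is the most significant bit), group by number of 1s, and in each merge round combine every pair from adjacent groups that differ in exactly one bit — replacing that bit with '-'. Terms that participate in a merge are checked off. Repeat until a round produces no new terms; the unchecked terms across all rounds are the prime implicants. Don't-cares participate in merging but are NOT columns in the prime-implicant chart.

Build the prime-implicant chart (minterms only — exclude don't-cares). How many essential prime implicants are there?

2

size-2^0 implicants → 0001(✓)  0011(✓)  0101(✓)  0111(✓)  1000(✓)  1001(✓)  1010(✓)  1100(✓)  1110(✓)  1111(✓)
size-2^1 implicants → -001  -111  0-01(✓)  0-11(✓)  00-1(✓)  01-1(✓)  1-00(✓)  1-10(✓)  10-0(✓)  100-  11-0(✓)  111-
size-2^2 implicants → 0--1  1--0
Unchecked terms (primes): -001, -111, 0--1, 1--0, 100-, 111-
Minterm coverage:
  m1 ⊆ -001,0--1
  m3 ⊆ 0--1 [E]
  m5 ⊆ 0--1 [E]
  m7 ⊆ -111,0--1
  m8 ⊆ 1--0,100-
  m9 ⊆ -001,100-
  m10 ⊆ 1--0 [E]
  m12 ⊆ 1--0 [E]
  m14 ⊆ 1--0,111-
  m15 ⊆ -111,111-
E = {0--1, 1--0}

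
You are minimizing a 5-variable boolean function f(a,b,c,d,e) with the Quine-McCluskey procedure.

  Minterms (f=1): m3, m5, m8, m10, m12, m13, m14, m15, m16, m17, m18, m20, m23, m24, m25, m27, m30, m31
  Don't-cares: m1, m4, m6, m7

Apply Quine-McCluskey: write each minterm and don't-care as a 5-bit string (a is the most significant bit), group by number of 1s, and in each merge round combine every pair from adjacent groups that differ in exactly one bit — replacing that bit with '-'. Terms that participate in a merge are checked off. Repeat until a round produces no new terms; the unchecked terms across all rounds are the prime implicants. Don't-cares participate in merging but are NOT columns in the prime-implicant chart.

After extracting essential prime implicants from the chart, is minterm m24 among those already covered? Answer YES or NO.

[col 0] 00001*, 00011*, 00100*, 00101*, 00110*, 00111*, 01000*, 01010*, 01100*, 01101*, 01110*, 01111*, 10000*, 10001*, 10010*, 10100*, 10111*, 11000*, 11001*, 11011*, 11110*, 11111*
[col 1] -0001, -0100, -0111*, -1000, -1110*, -1111*, 0-100*, 0-101*, 0-110*, 0-111*, 00-01*, 00-11*, 000-1*, 001-0*, 001-1*, 0010-*, 0011-*, 01-00*, 01-10*, 010-0*, 011-0*, 011-1*, 0110-*, 0111-*, 1-000*, 1-001*, 1-111*, 10-00, 100-0, 1000-*, 11-11, 110-1, 1100-*, 1111-*
[col 2] --111, -111-, 0-1-0*, 0-1-1*, 0-10-*, 0-11-*, 00--1, 001--*, 01--0, 011--*, 1-00-
[col 3] 0-1--
Prime implicants: --111, -0001, -0100, -1000, -111-, 0-1--, 00--1, 01--0, 1-00-, 10-00, 100-0, 11-11, 110-1
PI chart (minterm → PIs covering it):
  3 | 00--1  (sole → essential)
  5 | 0-1--,00--1
  8 | -1000,01--0
  10 | 01--0  (sole → essential)
  12 | 0-1--,01--0
  13 | 0-1--  (sole → essential)
  14 | -111-,0-1--,01--0
  15 | --111,-111-,0-1--
  16 | 1-00-,10-00,100-0
  17 | -0001,1-00-
  18 | 100-0  (sole → essential)
  20 | -0100,10-00
  23 | --111  (sole → essential)
  24 | -1000,1-00-
  25 | 1-00-,110-1
  27 | 11-11,110-1
  30 | -111-  (sole → essential)
  31 | --111,-111-,11-11
Essential prime implicants: --111, -111-, 0-1--, 00--1, 01--0, 100-0

NO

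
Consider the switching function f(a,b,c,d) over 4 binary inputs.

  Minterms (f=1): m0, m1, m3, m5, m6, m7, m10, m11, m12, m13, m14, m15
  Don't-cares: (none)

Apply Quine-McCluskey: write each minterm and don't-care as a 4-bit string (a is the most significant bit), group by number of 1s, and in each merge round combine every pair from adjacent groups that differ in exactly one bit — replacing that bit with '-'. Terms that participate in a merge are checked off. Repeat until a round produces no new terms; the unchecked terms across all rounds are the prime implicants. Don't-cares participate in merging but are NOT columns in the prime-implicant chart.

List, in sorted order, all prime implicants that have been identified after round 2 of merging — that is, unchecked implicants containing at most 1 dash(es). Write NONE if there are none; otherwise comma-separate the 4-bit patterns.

000-

[col 0] 0000*, 0001*, 0011*, 0101*, 0110*, 0111*, 1010*, 1011*, 1100*, 1101*, 1110*, 1111*
[col 1] -011*, -101*, -110*, -111*, 0-01*, 0-11*, 00-1*, 000-, 01-1*, 011-*, 1-10*, 1-11*, 101-*, 11-0*, 11-1*, 110-*, 111-*
[col 2] --11, -1-1, -11-, 0--1, 1-1-, 11--
Prime implicants: --11, -1-1, -11-, 0--1, 000-, 1-1-, 11--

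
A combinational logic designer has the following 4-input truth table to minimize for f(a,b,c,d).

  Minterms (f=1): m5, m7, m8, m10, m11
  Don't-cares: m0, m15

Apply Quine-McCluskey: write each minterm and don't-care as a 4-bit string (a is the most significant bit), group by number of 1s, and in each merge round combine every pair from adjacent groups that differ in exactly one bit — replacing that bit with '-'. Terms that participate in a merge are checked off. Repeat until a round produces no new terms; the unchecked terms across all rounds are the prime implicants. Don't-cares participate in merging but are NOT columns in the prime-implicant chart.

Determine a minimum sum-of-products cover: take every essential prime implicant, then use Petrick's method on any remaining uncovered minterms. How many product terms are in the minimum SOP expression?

Round 0: 0000✓ 0101✓ 0111✓ 1000✓ 1010✓ 1011✓ 1111✓
Round 1: -000 -111 01-1 1-11 10-0 101-
PIs = {-000, -111, 01-1, 1-11, 10-0, 101-}
Coverage chart:
  m5: 01-1 ←essential
  m7: -111,01-1
  m8: -000,10-0
  m10: 10-0,101-
  m11: 1-11,101-
Essential: 01-1
Petrick residual → -000, 101-
Min cover (3 terms): b'c'd' + a'bd + ab'c

3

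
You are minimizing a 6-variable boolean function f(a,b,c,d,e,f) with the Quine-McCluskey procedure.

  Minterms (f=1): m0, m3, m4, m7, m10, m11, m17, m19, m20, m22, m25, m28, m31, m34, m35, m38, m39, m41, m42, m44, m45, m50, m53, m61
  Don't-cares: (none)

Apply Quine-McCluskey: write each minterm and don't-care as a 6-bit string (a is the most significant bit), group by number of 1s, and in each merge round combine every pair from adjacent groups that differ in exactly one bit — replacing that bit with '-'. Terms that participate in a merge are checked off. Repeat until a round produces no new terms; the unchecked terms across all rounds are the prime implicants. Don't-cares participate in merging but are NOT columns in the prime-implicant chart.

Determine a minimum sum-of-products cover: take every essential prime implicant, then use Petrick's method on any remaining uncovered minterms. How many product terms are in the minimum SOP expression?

Round 0: 000000✓ 000011✓ 000100✓ 000111✓ 001010✓ 001011✓ 010001✓ 010011✓ 010100✓ 010110✓ 011001✓ 011100✓ 011111 100010✓ 100011✓ 100110✓ 100111✓ 101001✓ 101010✓ 101100✓ 101101✓ 110010✓ 110101✓ 111101✓
Round 1: -00011✓ -00111✓ -01010 0-0011 0-0100 00-011 000-00 000-11✓ 00101- 01-001 01-100 0100-1 0101-0 1-0010 1-1101 10-010 100-10✓ 100-11✓ 10001-✓ 10011-✓ 101-01 10110- 11-101
Round 2: -00-11 100-1-
PIs = {-00-11, -01010, 0-0011, 0-0100, 00-011, 000-00, 00101-, 01-001, 01-100, 0100-1, 0101-0, 011111, 1-0010, 1-1101, 10-010, 100-1-, 101-01, 10110-, 11-101}
Coverage chart:
  m0: 000-00 ←essential
  m3: -00-11,0-0011,00-011
  m4: 0-0100,000-00
  m7: -00-11 ←essential
  m10: -01010,00101-
  m11: 00-011,00101-
  m17: 01-001,0100-1
  m19: 0-0011,0100-1
  m20: 0-0100,01-100,0101-0
  m22: 0101-0 ←essential
  m25: 01-001 ←essential
  m28: 01-100 ←essential
  m31: 011111 ←essential
  m34: 1-0010,10-010,100-1-
  m35: -00-11,100-1-
  m38: 100-1- ←essential
  m39: -00-11,100-1-
  m41: 101-01 ←essential
  m42: -01010,10-010
  m44: 10110- ←essential
  m45: 1-1101,101-01,10110-
  m50: 1-0010 ←essential
  m53: 11-101 ←essential
  m61: 1-1101,11-101
Essential: -00-11, 000-00, 01-001, 01-100, 0101-0, 011111, 1-0010, 100-1-, 101-01, 10110-, 11-101
Petrick residual → -01010, 0-0011, 00-011
Min cover (14 terms): b'c'ef + b'cd'ef' + a'c'd'ef + a'b'd'ef + a'b'c'e'f' + a'bd'e'f + a'bde'f' + a'bc'df' + a'bcdef + ac'd'ef' + ab'c'e + ab'ce'f + ab'cde' + abde'f

14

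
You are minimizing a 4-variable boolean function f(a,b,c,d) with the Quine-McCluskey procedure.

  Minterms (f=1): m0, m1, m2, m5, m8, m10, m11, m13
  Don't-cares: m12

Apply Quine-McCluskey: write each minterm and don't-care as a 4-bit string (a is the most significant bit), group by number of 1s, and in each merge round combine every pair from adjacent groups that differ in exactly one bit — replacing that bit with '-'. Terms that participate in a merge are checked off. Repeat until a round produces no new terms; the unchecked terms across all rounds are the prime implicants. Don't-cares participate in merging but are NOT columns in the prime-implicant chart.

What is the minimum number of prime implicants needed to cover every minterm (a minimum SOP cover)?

4

Round 0: 0000✓ 0001✓ 0010✓ 0101✓ 1000✓ 1010✓ 1011✓ 1100✓ 1101✓
Round 1: -000✓ -010✓ -101 0-01 00-0✓ 000- 1-00 10-0✓ 101- 110-
Round 2: -0-0
PIs = {-0-0, -101, 0-01, 000-, 1-00, 101-, 110-}
Coverage chart:
  m0: -0-0,000-
  m1: 0-01,000-
  m2: -0-0 ←essential
  m5: -101,0-01
  m8: -0-0,1-00
  m10: -0-0,101-
  m11: 101- ←essential
  m13: -101,110-
Essential: -0-0, 101-
Petrick residual → -101, 0-01
Min cover (4 terms): b'd' + bc'd + a'c'd + ab'c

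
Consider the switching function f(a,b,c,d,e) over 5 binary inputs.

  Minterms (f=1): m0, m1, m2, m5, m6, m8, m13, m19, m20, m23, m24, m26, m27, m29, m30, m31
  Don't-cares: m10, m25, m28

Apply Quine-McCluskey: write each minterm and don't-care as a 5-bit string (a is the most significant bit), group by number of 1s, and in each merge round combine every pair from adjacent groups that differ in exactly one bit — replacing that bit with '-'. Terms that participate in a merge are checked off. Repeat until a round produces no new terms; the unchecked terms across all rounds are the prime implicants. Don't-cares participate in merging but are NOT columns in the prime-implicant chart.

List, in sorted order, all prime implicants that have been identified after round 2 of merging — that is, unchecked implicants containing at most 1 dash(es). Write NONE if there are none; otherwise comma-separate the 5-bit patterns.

-1101, 0-101, 00-01, 00-10, 0000-, 1-100

[col 0] 00000*, 00001*, 00010*, 00101*, 00110*, 01000*, 01010*, 01101*, 10011*, 10100*, 10111*, 11000*, 11001*, 11010*, 11011*, 11100*, 11101*, 11110*, 11111*
[col 1] -1000*, -1010*, -1101, 0-000*, 0-010*, 0-101, 00-01, 00-10, 000-0*, 0000-, 010-0*, 1-011*, 1-100, 1-111*, 10-11*, 11-00*, 11-01*, 11-10*, 11-11*, 110-0*, 110-1*, 1100-*, 1101-*, 111-0*, 111-1*, 1110-*, 1111-*
[col 2] -10-0, 0-0-0, 1--11, 11--0*, 11--1*, 11-0-*, 11-1-*, 110--*, 111--*
[col 3] 11---
Prime implicants: -10-0, -1101, 0-0-0, 0-101, 00-01, 00-10, 0000-, 1--11, 1-100, 11---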